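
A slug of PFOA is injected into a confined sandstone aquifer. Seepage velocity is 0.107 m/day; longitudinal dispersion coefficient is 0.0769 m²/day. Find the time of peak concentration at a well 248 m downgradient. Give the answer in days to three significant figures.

For the 1D instantaneous-source solution, setting ∂C/∂t = 0 at fixed x gives v²t² + 2Dt − x² = 0, so t = (√(D² + v²x²) − D)/v².
√(D² + v²x²) = √(0.0769² + 0.107² × 248²) = 26.54; v² = 0.011449.
t = (26.54 − 0.0769)/0.011449 = 2310 days (vs. the pure-advection estimate x/v = 2320 d).

2310 days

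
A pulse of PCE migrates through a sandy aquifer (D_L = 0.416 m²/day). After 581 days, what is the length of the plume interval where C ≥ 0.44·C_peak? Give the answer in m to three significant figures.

The plume is Gaussian with σ = √(2Dt) = √(2 × 0.416 × 581) = 21.99 m.
C/C_peak = exp(−Δx²/(2σ²)) = 0.44 ⇒ Δx = σ·√(−2 ln 0.44) = 21.99 × 1.281 = 28.17 m.
Width = 2Δx = 56.3 m.

56.3 m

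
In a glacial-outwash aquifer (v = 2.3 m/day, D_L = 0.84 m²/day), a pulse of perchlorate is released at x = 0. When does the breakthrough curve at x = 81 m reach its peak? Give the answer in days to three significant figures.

For the 1D instantaneous-source solution, setting ∂C/∂t = 0 at fixed x gives v²t² + 2Dt − x² = 0, so t = (√(D² + v²x²) − D)/v².
√(D² + v²x²) = √(0.84² + 2.3² × 81²) = 186.3; v² = 5.29.
t = (186.3 − 0.84)/5.29 = 35.1 days (vs. the pure-advection estimate x/v = 35.2 d).

35.1 days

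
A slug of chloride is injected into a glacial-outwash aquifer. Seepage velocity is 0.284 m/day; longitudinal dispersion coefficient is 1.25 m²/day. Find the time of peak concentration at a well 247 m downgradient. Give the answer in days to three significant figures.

For the 1D instantaneous-source solution, setting ∂C/∂t = 0 at fixed x gives v²t² + 2Dt − x² = 0, so t = (√(D² + v²x²) − D)/v².
√(D² + v²x²) = √(1.25² + 0.284² × 247²) = 70.16; v² = 0.080656.
t = (70.16 − 1.25)/0.080656 = 854 days (vs. the pure-advection estimate x/v = 870 d).

854 days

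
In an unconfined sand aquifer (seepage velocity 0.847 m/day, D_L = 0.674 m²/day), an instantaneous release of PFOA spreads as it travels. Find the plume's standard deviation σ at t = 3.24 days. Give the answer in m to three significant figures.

2.09 m

Dispersive spreading gives a Gaussian with σ² = 2Dt; advection only shifts the center.
σ = √(2 × 0.674 × 3.24) = 2.09 m.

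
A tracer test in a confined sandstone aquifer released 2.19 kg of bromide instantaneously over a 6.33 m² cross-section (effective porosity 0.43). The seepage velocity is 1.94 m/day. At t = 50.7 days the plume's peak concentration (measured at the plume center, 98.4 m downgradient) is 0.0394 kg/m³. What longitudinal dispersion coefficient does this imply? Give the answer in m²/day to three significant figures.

At the plume center C_max = M/(n_e·A·√(4πDt)), so D = M²/(4πt·(n_e·A·C_max)²).
n_e·A·C_max = 0.43 × 6.33 × 0.0394 = 0.1072 kg/m.
D = 2.19²/(4π × 50.7 × 0.1072²) = 0.655 m²/day.

0.655 m²/day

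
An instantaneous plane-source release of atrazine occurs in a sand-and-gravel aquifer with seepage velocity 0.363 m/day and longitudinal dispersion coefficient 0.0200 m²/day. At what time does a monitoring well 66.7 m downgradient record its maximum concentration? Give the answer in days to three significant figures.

For the 1D instantaneous-source solution, setting ∂C/∂t = 0 at fixed x gives v²t² + 2Dt − x² = 0, so t = (√(D² + v²x²) − D)/v².
√(D² + v²x²) = √(0.0200² + 0.363² × 66.7²) = 24.21; v² = 0.131769.
t = (24.21 − 0.0200)/0.131769 = 184 days (vs. the pure-advection estimate x/v = 184 d).

184 days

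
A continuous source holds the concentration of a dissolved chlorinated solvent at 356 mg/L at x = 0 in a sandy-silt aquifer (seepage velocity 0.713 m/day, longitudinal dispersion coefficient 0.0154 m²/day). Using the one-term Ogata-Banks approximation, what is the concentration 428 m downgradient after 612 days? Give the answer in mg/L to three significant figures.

For a continuous step input, C/C₀ ≈ ½·erfc((x−vt)/(2√(Dt))).
vt = 0.713 × 612 = 436.356 m and 2√(Dt) = 2√(0.0154 × 612) = 6.140 m.
Argument (x−vt)/(2√(Dt)) = (428 − 436.356)/6.140 = -1.361; ½·erfc(-1.361) = 0.9729.
C = 356 × 0.9729 = 346 mg/L.

346 mg/L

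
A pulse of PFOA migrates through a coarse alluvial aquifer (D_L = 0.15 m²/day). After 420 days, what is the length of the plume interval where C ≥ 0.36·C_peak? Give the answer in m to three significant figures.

The plume is Gaussian with σ = √(2Dt) = √(2 × 0.15 × 420) = 11.22 m.
C/C_peak = exp(−Δx²/(2σ²)) = 0.36 ⇒ Δx = σ·√(−2 ln 0.36) = 11.22 × 1.429 = 16.03 m.
Width = 2Δx = 32.1 m.

32.1 m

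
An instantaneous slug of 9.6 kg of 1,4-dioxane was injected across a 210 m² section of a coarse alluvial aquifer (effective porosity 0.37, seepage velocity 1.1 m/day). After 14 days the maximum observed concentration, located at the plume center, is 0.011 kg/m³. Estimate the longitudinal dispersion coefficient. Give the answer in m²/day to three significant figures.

At the plume center C_max = M/(n_e·A·√(4πDt)), so D = M²/(4πt·(n_e·A·C_max)²).
n_e·A·C_max = 0.37 × 210 × 0.011 = 0.8547 kg/m.
D = 9.6²/(4π × 14 × 0.8547²) = 0.717 m²/day.

0.717 m²/day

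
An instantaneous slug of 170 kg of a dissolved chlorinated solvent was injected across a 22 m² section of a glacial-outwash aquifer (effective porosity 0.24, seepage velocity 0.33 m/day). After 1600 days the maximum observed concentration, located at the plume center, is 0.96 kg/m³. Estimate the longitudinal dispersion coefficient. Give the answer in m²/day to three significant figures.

At the plume center C_max = M/(n_e·A·√(4πDt)), so D = M²/(4πt·(n_e·A·C_max)²).
n_e·A·C_max = 0.24 × 22 × 0.96 = 5.069 kg/m.
D = 170²/(4π × 1600 × 5.069²) = 0.0559 m²/day.

0.0559 m²/day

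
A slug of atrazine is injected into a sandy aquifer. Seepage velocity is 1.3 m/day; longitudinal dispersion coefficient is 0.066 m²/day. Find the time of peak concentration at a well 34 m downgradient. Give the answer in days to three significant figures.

For the 1D instantaneous-source solution, setting ∂C/∂t = 0 at fixed x gives v²t² + 2Dt − x² = 0, so t = (√(D² + v²x²) − D)/v².
√(D² + v²x²) = √(0.066² + 1.3² × 34²) = 44.20; v² = 1.69.
t = (44.20 − 0.066)/1.69 = 26.1 days (vs. the pure-advection estimate x/v = 26.2 d).

26.1 days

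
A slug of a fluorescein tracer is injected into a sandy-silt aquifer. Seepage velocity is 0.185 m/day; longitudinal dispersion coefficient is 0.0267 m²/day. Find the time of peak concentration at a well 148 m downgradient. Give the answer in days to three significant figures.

For the 1D instantaneous-source solution, setting ∂C/∂t = 0 at fixed x gives v²t² + 2Dt − x² = 0, so t = (√(D² + v²x²) − D)/v².
√(D² + v²x²) = √(0.0267² + 0.185² × 148²) = 27.38; v² = 0.034225.
t = (27.38 − 0.0267)/0.034225 = 799 days (vs. the pure-advection estimate x/v = 800 d).

799 days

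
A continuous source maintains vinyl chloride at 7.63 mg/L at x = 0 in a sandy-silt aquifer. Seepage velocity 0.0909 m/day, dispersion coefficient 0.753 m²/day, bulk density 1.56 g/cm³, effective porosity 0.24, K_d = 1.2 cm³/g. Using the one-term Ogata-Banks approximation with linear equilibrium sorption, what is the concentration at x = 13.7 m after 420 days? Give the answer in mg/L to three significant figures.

1.03 mg/L

Retardation factor R = 1 + ρ_b·K_d/n = 1 + 1.56 × 1.2/0.24 = 8.800.
Sorption retards both mechanisms: v_R = v/R = 0.01033 m/day, D_R = D/R = 0.08557 m²/day.
v_R·t = 0.01033 × 420 = 4.3386 m; 2√(D_R t) = 11.99 m; argument = (13.7 − 4.3386)/11.99 = 0.7808.
C = C₀ × ½·erfc(0.7808) = 7.63 × 0.1347 = 1.03 mg/L.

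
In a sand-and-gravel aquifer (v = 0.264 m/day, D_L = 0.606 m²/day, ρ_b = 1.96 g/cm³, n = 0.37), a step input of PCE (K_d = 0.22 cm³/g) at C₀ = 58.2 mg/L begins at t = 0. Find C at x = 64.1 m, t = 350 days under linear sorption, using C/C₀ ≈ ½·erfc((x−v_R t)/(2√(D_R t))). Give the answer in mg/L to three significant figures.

3.66 mg/L

Retardation factor R = 1 + ρ_b·K_d/n = 1 + 1.96 × 0.22/0.37 = 2.165.
Sorption retards both mechanisms: v_R = v/R = 0.1219 m/day, D_R = D/R = 0.2799 m²/day.
v_R·t = 0.1219 × 350 = 42.665 m; 2√(D_R t) = 19.80 m; argument = (64.1 − 42.665)/19.80 = 1.083.
C = C₀ × ½·erfc(1.083) = 58.2 × 0.06281 = 3.66 mg/L.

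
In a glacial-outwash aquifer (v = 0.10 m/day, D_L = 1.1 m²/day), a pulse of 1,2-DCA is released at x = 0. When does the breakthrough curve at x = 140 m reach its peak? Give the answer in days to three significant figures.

1290 days

For the 1D instantaneous-source solution, setting ∂C/∂t = 0 at fixed x gives v²t² + 2Dt − x² = 0, so t = (√(D² + v²x²) − D)/v².
√(D² + v²x²) = √(1.1² + 0.10² × 140²) = 14.04; v² = 0.01.
t = (14.04 − 1.1)/0.01 = 1290 days (vs. the pure-advection estimate x/v = 1400 d).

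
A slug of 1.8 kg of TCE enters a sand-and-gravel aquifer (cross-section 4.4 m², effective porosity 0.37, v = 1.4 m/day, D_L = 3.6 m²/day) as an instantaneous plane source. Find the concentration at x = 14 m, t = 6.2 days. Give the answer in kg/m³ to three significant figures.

For an instantaneous plane source, C(x,t) = M/(n_e·A·√(4πDt)) · exp(−(x−vt)²/(4Dt)), with n_e·A the pore (flow) area.
Plume center vt = 1.4 × 6.2 = 8.68 m, so the well at 14 m is 5.32 m downgradient of the peak.
√(4πDt) = 16.75 m, giving peak height M/(n_e·A·√(4πDt)) = 1.8/(0.37 × 4.4 × 16.75) = 0.06601 kg/m³.
(x−vt)²/(4Dt) = (5.32)²/(4 × 3.6 × 6.2) = 0.3170; exp(−0.3170) = 0.7283.
C = 0.06601 × 0.7283 = 0.0481 kg/m³.

0.0481 kg/m³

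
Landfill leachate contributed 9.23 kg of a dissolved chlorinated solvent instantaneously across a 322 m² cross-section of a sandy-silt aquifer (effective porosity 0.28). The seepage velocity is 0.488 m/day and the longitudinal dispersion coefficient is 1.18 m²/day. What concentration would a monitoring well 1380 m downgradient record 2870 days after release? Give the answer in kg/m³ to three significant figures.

For an instantaneous plane source, C(x,t) = M/(n_e·A·√(4πDt)) · exp(−(x−vt)²/(4Dt)), with n_e·A the pore (flow) area.
Plume center vt = 0.488 × 2870 = 1400.56 m, so the well at 1380 m is 20.56 m upgradient of the peak.
√(4πDt) = 206.3 m, giving peak height M/(n_e·A·√(4πDt)) = 9.23/(0.28 × 322 × 206.3) = 0.0004962 kg/m³.
(x−vt)²/(4Dt) = (-20.56)²/(4 × 1.18 × 2870) = 0.03120; exp(−0.03120) = 0.9693.
C = 0.0004962 × 0.9693 = 0.000481 kg/m³.

0.000481 kg/m³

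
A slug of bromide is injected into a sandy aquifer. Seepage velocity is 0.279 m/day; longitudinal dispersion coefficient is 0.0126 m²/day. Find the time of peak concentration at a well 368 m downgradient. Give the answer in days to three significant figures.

1320 days

For the 1D instantaneous-source solution, setting ∂C/∂t = 0 at fixed x gives v²t² + 2Dt − x² = 0, so t = (√(D² + v²x²) − D)/v².
√(D² + v²x²) = √(0.0126² + 0.279² × 368²) = 102.7; v² = 0.077841.
t = (102.7 − 0.0126)/0.077841 = 1320 days (vs. the pure-advection estimate x/v = 1320 d).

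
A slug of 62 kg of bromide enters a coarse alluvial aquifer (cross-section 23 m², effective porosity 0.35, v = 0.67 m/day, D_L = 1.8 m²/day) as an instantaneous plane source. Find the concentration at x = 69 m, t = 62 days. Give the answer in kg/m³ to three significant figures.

0.0380 kg/m³

For an instantaneous plane source, C(x,t) = M/(n_e·A·√(4πDt)) · exp(−(x−vt)²/(4Dt)), with n_e·A the pore (flow) area.
Plume center vt = 0.67 × 62 = 41.54 m, so the well at 69 m is 27.46 m downgradient of the peak.
√(4πDt) = 37.45 m, giving peak height M/(n_e·A·√(4πDt)) = 62/(0.35 × 23 × 37.45) = 0.2057 kg/m³.
(x−vt)²/(4Dt) = (27.46)²/(4 × 1.8 × 62) = 1.689; exp(−1.689) = 0.1847.
C = 0.2057 × 0.1847 = 0.0380 kg/m³.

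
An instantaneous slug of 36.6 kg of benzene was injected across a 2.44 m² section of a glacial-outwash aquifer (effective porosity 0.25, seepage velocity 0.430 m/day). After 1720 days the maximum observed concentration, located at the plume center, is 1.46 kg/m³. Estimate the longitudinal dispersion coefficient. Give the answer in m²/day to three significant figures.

0.0781 m²/day

At the plume center C_max = M/(n_e·A·√(4πDt)), so D = M²/(4πt·(n_e·A·C_max)²).
n_e·A·C_max = 0.25 × 2.44 × 1.46 = 0.8906 kg/m.
D = 36.6²/(4π × 1720 × 0.8906²) = 0.0781 m²/day.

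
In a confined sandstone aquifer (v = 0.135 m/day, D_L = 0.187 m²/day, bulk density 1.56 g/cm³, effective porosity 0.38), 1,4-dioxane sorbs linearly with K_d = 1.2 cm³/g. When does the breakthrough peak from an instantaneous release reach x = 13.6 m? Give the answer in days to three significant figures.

539 days

Retardation factor R = 1 + ρ_b·K_d/n = 1 + 1.56 × 1.2/0.38 = 5.926.
Sorption retards both mechanisms: v_R = v/R = 0.02278 m/day, D_R = D/R = 0.03156 m²/day.
Peak time from v_R²t² + 2D_R t − x² = 0: t = (√(D_R² + v_R²x²) − D_R)/v_R².
√(D_R² + v_R²x²) = √(0.03156² + 0.02278² × 13.6²) = 0.3114; v_R² = 0.0005189.
t = (0.3114 − 0.03156)/0.0005189 = 539 days.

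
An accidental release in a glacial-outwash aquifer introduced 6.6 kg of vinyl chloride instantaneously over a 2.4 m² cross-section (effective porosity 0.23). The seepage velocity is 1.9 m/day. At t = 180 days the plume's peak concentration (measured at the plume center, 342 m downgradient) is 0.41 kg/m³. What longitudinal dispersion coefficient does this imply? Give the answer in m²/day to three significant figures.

0.376 m²/day

At the plume center C_max = M/(n_e·A·√(4πDt)), so D = M²/(4πt·(n_e·A·C_max)²).
n_e·A·C_max = 0.23 × 2.4 × 0.41 = 0.2263 kg/m.
D = 6.6²/(4π × 180 × 0.2263²) = 0.376 m²/day.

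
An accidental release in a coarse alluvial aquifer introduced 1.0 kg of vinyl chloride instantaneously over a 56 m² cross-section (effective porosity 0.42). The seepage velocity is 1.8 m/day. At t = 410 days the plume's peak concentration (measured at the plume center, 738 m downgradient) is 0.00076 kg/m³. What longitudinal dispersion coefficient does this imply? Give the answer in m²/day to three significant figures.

At the plume center C_max = M/(n_e·A·√(4πDt)), so D = M²/(4πt·(n_e·A·C_max)²).
n_e·A·C_max = 0.42 × 56 × 0.00076 = 0.01788 kg/m.
D = 1.0²/(4π × 410 × 0.01788²) = 0.607 m²/day.

0.607 m²/day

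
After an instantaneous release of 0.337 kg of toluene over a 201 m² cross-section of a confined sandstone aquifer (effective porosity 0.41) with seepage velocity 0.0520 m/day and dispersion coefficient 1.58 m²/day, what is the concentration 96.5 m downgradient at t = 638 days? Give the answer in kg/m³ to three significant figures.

For an instantaneous plane source, C(x,t) = M/(n_e·A·√(4πDt)) · exp(−(x−vt)²/(4Dt)), with n_e·A the pore (flow) area.
Plume center vt = 0.0520 × 638 = 33.176 m, so the well at 96.5 m is 63.324 m downgradient of the peak.
√(4πDt) = 112.5 m, giving peak height M/(n_e·A·√(4πDt)) = 0.337/(0.41 × 201 × 112.5) = 3.635e-05 kg/m³.
(x−vt)²/(4Dt) = (63.324)²/(4 × 1.58 × 638) = 0.9945; exp(−0.9945) = 0.3699.
C = 3.635e-05 × 0.3699 = 1.34e-05 kg/m³.

1.34e-05 kg/m³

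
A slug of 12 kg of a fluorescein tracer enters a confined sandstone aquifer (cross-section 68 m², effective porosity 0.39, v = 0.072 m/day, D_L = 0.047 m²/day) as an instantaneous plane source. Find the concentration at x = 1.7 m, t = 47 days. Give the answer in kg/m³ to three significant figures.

0.0623 kg/m³

For an instantaneous plane source, C(x,t) = M/(n_e·A·√(4πDt)) · exp(−(x−vt)²/(4Dt)), with n_e·A the pore (flow) area.
Plume center vt = 0.072 × 47 = 3.384 m, so the well at 1.7 m is 1.684 m upgradient of the peak.
√(4πDt) = 5.269 m, giving peak height M/(n_e·A·√(4πDt)) = 12/(0.39 × 68 × 5.269) = 0.08588 kg/m³.
(x−vt)²/(4Dt) = (-1.684)²/(4 × 0.047 × 47) = 0.3209; exp(−0.3209) = 0.7255.
C = 0.08588 × 0.7255 = 0.0623 kg/m³.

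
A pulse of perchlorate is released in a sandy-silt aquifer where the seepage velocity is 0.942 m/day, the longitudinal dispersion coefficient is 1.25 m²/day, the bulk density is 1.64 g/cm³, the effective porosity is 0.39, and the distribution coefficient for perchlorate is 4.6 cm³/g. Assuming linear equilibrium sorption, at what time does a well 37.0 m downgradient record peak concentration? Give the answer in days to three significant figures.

771 days

Retardation factor R = 1 + ρ_b·K_d/n = 1 + 1.64 × 4.6/0.39 = 20.34.
Sorption retards both mechanisms: v_R = v/R = 0.04631 m/day, D_R = D/R = 0.06146 m²/day.
Peak time from v_R²t² + 2D_R t − x² = 0: t = (√(D_R² + v_R²x²) − D_R)/v_R².
√(D_R² + v_R²x²) = √(0.06146² + 0.04631² × 37.0²) = 1.715; v_R² = 0.002145.
t = (1.715 − 0.06146)/0.002145 = 771 days.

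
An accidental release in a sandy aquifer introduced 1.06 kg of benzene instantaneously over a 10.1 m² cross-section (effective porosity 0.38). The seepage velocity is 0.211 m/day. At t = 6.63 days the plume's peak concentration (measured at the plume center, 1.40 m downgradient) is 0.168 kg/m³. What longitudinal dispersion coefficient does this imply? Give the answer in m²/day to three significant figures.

0.0324 m²/day

At the plume center C_max = M/(n_e·A·√(4πDt)), so D = M²/(4πt·(n_e·A·C_max)²).
n_e·A·C_max = 0.38 × 10.1 × 0.168 = 0.6448 kg/m.
D = 1.06²/(4π × 6.63 × 0.6448²) = 0.0324 m²/day.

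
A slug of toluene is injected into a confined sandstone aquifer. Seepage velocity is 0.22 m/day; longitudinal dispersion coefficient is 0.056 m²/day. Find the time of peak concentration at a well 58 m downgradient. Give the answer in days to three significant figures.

262 days

For the 1D instantaneous-source solution, setting ∂C/∂t = 0 at fixed x gives v²t² + 2Dt − x² = 0, so t = (√(D² + v²x²) − D)/v².
√(D² + v²x²) = √(0.056² + 0.22² × 58²) = 12.76; v² = 0.0484.
t = (12.76 − 0.056)/0.0484 = 262 days (vs. the pure-advection estimate x/v = 264 d).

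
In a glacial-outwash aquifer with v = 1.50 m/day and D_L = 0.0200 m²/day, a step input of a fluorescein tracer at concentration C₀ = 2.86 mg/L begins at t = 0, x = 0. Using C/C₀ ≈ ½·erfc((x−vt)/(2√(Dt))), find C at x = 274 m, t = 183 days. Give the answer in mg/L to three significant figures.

1.64 mg/L

For a continuous step input, C/C₀ ≈ ½·erfc((x−vt)/(2√(Dt))).
vt = 1.50 × 183 = 274.5 m and 2√(Dt) = 2√(0.0200 × 183) = 3.826 m.
Argument (x−vt)/(2√(Dt)) = (274 − 274.5)/3.826 = -0.1307; ½·erfc(-0.1307) = 0.5733.
C = 2.86 × 0.5733 = 1.64 mg/L.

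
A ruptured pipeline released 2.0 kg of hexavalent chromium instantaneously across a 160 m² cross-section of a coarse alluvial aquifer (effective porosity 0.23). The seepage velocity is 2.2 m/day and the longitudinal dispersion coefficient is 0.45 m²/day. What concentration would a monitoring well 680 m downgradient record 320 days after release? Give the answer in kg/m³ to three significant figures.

For an instantaneous plane source, C(x,t) = M/(n_e·A·√(4πDt)) · exp(−(x−vt)²/(4Dt)), with n_e·A the pore (flow) area.
Plume center vt = 2.2 × 320 = 704 m, so the well at 680 m is 24 m upgradient of the peak.
√(4πDt) = 42.54 m, giving peak height M/(n_e·A·√(4πDt)) = 2.0/(0.23 × 160 × 42.54) = 0.001278 kg/m³.
(x−vt)²/(4Dt) = (-24)²/(4 × 0.45 × 320) = 1.000; exp(−1.000) = 0.3679.
C = 0.001278 × 0.3679 = 0.000470 kg/m³.

0.000470 kg/m³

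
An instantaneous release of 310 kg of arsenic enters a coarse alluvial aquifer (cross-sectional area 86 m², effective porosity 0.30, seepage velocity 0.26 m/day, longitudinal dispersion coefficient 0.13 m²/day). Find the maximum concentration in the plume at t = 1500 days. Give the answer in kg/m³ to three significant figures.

The peak of an instantaneous 1D plume sits at x = vt; there the Gaussian factor is 1 and C_max = M/(n_e·A·√(4πDt)), where n_e·A is the pore area the mass is dissolved in.
√(4πDt) = √(4π × 0.13 × 1500) = 49.50 m, so C_max = 310/(0.30 × 86 × 49.50) = 0.243 kg/m³.

0.243 kg/m³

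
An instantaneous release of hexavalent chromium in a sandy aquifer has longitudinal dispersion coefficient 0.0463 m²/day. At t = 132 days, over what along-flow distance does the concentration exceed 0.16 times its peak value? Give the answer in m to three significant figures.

13.4 m

The plume is Gaussian with σ = √(2Dt) = √(2 × 0.0463 × 132) = 3.496 m.
C/C_peak = exp(−Δx²/(2σ²)) = 0.16 ⇒ Δx = σ·√(−2 ln 0.16) = 3.496 × 1.914 = 6.691 m.
Width = 2Δx = 13.4 m.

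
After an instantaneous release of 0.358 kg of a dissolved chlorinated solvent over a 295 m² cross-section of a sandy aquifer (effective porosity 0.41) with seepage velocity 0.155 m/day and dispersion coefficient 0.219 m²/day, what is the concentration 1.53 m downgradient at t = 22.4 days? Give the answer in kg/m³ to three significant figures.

For an instantaneous plane source, C(x,t) = M/(n_e·A·√(4πDt)) · exp(−(x−vt)²/(4Dt)), with n_e·A the pore (flow) area.
Plume center vt = 0.155 × 22.4 = 3.472 m, so the well at 1.53 m is 1.942 m upgradient of the peak.
√(4πDt) = 7.851 m, giving peak height M/(n_e·A·√(4πDt)) = 0.358/(0.41 × 295 × 7.851) = 0.0003770 kg/m³.
(x−vt)²/(4Dt) = (-1.942)²/(4 × 0.219 × 22.4) = 0.1922; exp(−0.1922) = 0.8251.
C = 0.0003770 × 0.8251 = 0.000311 kg/m³.

0.000311 kg/m³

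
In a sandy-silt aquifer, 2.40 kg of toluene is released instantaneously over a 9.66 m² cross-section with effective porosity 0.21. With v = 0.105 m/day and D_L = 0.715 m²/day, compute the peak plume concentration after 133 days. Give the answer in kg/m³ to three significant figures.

The peak of an instantaneous 1D plume sits at x = vt; there the Gaussian factor is 1 and C_max = M/(n_e·A·√(4πDt)), where n_e·A is the pore area the mass is dissolved in.
√(4πDt) = √(4π × 0.715 × 133) = 34.57 m, so C_max = 2.40/(0.21 × 9.66 × 34.57) = 0.0342 kg/m³.

0.0342 kg/m³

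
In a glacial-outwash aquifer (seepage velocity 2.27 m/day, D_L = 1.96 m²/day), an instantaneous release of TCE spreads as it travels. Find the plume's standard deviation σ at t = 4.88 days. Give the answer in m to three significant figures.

Dispersive spreading gives a Gaussian with σ² = 2Dt; advection only shifts the center.
σ = √(2 × 1.96 × 4.88) = 4.37 m.

4.37 m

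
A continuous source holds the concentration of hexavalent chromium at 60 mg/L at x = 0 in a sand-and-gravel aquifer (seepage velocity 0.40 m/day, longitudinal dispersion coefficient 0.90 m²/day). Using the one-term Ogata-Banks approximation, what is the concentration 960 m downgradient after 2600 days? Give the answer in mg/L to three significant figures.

52.7 mg/L

For a continuous step input, C/C₀ ≈ ½·erfc((x−vt)/(2√(Dt))).
vt = 0.40 × 2600 = 1040 m and 2√(Dt) = 2√(0.90 × 2600) = 96.75 m.
Argument (x−vt)/(2√(Dt)) = (960 − 1040)/96.75 = -0.8269; ½·erfc(-0.8269) = 0.8789.
C = 60 × 0.8789 = 52.7 mg/L.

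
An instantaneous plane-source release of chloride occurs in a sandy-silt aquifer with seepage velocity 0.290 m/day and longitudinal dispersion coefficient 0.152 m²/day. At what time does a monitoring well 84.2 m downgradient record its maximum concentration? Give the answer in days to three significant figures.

For the 1D instantaneous-source solution, setting ∂C/∂t = 0 at fixed x gives v²t² + 2Dt − x² = 0, so t = (√(D² + v²x²) − D)/v².
√(D² + v²x²) = √(0.152² + 0.290² × 84.2²) = 24.42; v² = 0.0841.
t = (24.42 − 0.152)/0.0841 = 289 days (vs. the pure-advection estimate x/v = 290 d).

289 days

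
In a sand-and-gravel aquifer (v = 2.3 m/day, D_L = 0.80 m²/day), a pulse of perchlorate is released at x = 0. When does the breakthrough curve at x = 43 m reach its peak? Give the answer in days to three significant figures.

18.5 days

For the 1D instantaneous-source solution, setting ∂C/∂t = 0 at fixed x gives v²t² + 2Dt − x² = 0, so t = (√(D² + v²x²) − D)/v².
√(D² + v²x²) = √(0.80² + 2.3² × 43²) = 98.90; v² = 5.29.
t = (98.90 − 0.80)/5.29 = 18.5 days (vs. the pure-advection estimate x/v = 18.7 d).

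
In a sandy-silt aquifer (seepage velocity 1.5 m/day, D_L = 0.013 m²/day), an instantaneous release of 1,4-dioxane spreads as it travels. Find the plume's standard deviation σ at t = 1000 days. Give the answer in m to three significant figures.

5.10 m

Dispersive spreading gives a Gaussian with σ² = 2Dt; advection only shifts the center.
σ = √(2 × 0.013 × 1000) = 5.10 m.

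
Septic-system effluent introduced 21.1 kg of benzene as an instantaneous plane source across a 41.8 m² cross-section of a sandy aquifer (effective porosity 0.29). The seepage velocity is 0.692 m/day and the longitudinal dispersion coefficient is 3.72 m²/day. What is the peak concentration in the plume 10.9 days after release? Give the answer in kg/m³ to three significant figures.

The peak of an instantaneous 1D plume sits at x = vt; there the Gaussian factor is 1 and C_max = M/(n_e·A·√(4πDt)), where n_e·A is the pore area the mass is dissolved in.
√(4πDt) = √(4π × 3.72 × 10.9) = 22.57 m, so C_max = 21.1/(0.29 × 41.8 × 22.57) = 0.0771 kg/m³.

0.0771 kg/m³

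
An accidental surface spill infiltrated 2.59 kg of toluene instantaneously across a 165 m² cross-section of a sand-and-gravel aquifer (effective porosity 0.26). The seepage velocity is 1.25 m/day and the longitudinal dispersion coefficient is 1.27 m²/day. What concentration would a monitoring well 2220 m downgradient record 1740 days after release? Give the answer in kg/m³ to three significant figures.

For an instantaneous plane source, C(x,t) = M/(n_e·A·√(4πDt)) · exp(−(x−vt)²/(4Dt)), with n_e·A the pore (flow) area.
Plume center vt = 1.25 × 1740 = 2175 m, so the well at 2220 m is 45 m downgradient of the peak.
√(4πDt) = 166.6 m, giving peak height M/(n_e·A·√(4πDt)) = 2.59/(0.26 × 165 × 166.6) = 0.0003624 kg/m³.
(x−vt)²/(4Dt) = (45)²/(4 × 1.27 × 1740) = 0.2291; exp(−0.2291) = 0.7952.
C = 0.0003624 × 0.7952 = 0.000288 kg/m³.

0.000288 kg/m³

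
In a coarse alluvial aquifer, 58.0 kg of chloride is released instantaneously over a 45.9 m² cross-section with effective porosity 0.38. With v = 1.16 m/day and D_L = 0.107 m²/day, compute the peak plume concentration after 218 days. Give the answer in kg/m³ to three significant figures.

0.194 kg/m³

The peak of an instantaneous 1D plume sits at x = vt; there the Gaussian factor is 1 and C_max = M/(n_e·A·√(4πDt)), where n_e·A is the pore area the mass is dissolved in.
√(4πDt) = √(4π × 0.107 × 218) = 17.12 m, so C_max = 58.0/(0.38 × 45.9 × 17.12) = 0.194 kg/m³.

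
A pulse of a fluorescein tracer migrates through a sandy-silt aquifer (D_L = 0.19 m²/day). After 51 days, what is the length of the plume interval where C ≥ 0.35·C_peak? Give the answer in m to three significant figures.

12.8 m

The plume is Gaussian with σ = √(2Dt) = √(2 × 0.19 × 51) = 4.402 m.
C/C_peak = exp(−Δx²/(2σ²)) = 0.35 ⇒ Δx = σ·√(−2 ln 0.35) = 4.402 × 1.449 = 6.378 m.
Width = 2Δx = 12.8 m.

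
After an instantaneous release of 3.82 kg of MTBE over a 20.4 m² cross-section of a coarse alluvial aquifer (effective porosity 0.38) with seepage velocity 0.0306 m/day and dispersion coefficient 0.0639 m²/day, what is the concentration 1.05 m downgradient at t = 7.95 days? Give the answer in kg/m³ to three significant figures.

For an instantaneous plane source, C(x,t) = M/(n_e·A·√(4πDt)) · exp(−(x−vt)²/(4Dt)), with n_e·A the pore (flow) area.
Plume center vt = 0.0306 × 7.95 = 0.24327 m, so the well at 1.05 m is 0.80673 m downgradient of the peak.
√(4πDt) = 2.527 m, giving peak height M/(n_e·A·√(4πDt)) = 3.82/(0.38 × 20.4 × 2.527) = 0.1950 kg/m³.
(x−vt)²/(4Dt) = (0.80673)²/(4 × 0.0639 × 7.95) = 0.3203; exp(−0.3203) = 0.7259.
C = 0.1950 × 0.7259 = 0.142 kg/m³.

0.142 kg/m³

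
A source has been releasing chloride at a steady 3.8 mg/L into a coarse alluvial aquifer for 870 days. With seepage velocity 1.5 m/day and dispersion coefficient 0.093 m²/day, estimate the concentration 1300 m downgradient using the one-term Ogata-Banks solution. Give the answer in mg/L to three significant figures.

2.48 mg/L

For a continuous step input, C/C₀ ≈ ½·erfc((x−vt)/(2√(Dt))).
vt = 1.5 × 870 = 1305 m and 2√(Dt) = 2√(0.093 × 870) = 17.99 m.
Argument (x−vt)/(2√(Dt)) = (1300 − 1305)/17.99 = -0.2779; ½·erfc(-0.2779) = 0.6528.
C = 3.8 × 0.6528 = 2.48 mg/L.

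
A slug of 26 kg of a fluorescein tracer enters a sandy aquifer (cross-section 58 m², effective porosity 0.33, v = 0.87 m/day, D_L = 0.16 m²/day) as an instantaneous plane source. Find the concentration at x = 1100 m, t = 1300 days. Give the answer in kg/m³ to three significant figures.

For an instantaneous plane source, C(x,t) = M/(n_e·A·√(4πDt)) · exp(−(x−vt)²/(4Dt)), with n_e·A the pore (flow) area.
Plume center vt = 0.87 × 1300 = 1131 m, so the well at 1100 m is 31 m upgradient of the peak.
√(4πDt) = 51.13 m, giving peak height M/(n_e·A·√(4πDt)) = 26/(0.33 × 58 × 51.13) = 0.02657 kg/m³.
(x−vt)²/(4Dt) = (-31)²/(4 × 0.16 × 1300) = 1.155; exp(−1.155) = 0.3151.
C = 0.02657 × 0.3151 = 0.00837 kg/m³.

0.00837 kg/m³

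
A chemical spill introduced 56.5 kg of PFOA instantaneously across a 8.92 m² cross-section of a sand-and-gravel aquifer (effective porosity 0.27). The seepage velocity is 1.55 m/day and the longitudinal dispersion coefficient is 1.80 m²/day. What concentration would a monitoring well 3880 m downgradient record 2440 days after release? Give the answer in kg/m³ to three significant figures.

For an instantaneous plane source, C(x,t) = M/(n_e·A·√(4πDt)) · exp(−(x−vt)²/(4Dt)), with n_e·A the pore (flow) area.
Plume center vt = 1.55 × 2440 = 3782 m, so the well at 3880 m is 98 m downgradient of the peak.
√(4πDt) = 234.9 m, giving peak height M/(n_e·A·√(4πDt)) = 56.5/(0.27 × 8.92 × 234.9) = 0.09987 kg/m³.
(x−vt)²/(4Dt) = (98)²/(4 × 1.80 × 2440) = 0.5467; exp(−0.5467) = 0.5789.
C = 0.09987 × 0.5789 = 0.0578 kg/m³.

0.0578 kg/m³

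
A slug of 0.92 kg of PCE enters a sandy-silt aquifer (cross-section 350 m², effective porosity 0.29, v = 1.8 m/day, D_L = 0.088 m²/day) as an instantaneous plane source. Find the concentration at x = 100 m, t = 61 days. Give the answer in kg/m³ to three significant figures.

1.26e-05 kg/m³

For an instantaneous plane source, C(x,t) = M/(n_e·A·√(4πDt)) · exp(−(x−vt)²/(4Dt)), with n_e·A the pore (flow) area.
Plume center vt = 1.8 × 61 = 109.8 m, so the well at 100 m is 9.8 m upgradient of the peak.
√(4πDt) = 8.213 m, giving peak height M/(n_e·A·√(4πDt)) = 0.92/(0.29 × 350 × 8.213) = 0.001104 kg/m³.
(x−vt)²/(4Dt) = (-9.8)²/(4 × 0.088 × 61) = 4.473; exp(−4.473) = 0.01141.
C = 0.001104 × 0.01141 = 1.26e-05 kg/m³.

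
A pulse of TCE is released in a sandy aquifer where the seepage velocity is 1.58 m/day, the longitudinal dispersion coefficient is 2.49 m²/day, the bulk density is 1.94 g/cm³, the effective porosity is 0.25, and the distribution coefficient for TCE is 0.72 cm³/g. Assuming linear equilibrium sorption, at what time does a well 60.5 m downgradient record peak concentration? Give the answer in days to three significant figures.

Retardation factor R = 1 + ρ_b·K_d/n = 1 + 1.94 × 0.72/0.25 = 6.587.
Sorption retards both mechanisms: v_R = v/R = 0.2399 m/day, D_R = D/R = 0.3780 m²/day.
Peak time from v_R²t² + 2D_R t − x² = 0: t = (√(D_R² + v_R²x²) − D_R)/v_R².
√(D_R² + v_R²x²) = √(0.3780² + 0.2399² × 60.5²) = 14.52; v_R² = 0.05755.
t = (14.52 − 0.3780)/0.05755 = 246 days.

246 days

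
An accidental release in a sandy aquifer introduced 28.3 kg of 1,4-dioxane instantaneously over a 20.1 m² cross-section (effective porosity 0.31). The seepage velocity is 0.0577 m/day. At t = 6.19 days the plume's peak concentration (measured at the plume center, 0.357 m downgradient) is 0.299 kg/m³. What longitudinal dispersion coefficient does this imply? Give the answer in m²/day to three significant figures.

2.97 m²/day

At the plume center C_max = M/(n_e·A·√(4πDt)), so D = M²/(4πt·(n_e·A·C_max)²).
n_e·A·C_max = 0.31 × 20.1 × 0.299 = 1.863 kg/m.
D = 28.3²/(4π × 6.19 × 1.863²) = 2.97 m²/day.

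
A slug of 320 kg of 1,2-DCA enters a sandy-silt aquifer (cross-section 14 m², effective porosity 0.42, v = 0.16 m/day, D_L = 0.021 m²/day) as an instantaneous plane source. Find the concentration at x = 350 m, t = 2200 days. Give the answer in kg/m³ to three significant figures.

2.21 kg/m³

For an instantaneous plane source, C(x,t) = M/(n_e·A·√(4πDt)) · exp(−(x−vt)²/(4Dt)), with n_e·A the pore (flow) area.
Plume center vt = 0.16 × 2200 = 352 m, so the well at 350 m is 2 m upgradient of the peak.
√(4πDt) = 24.09 m, giving peak height M/(n_e·A·√(4πDt)) = 320/(0.42 × 14 × 24.09) = 2.259 kg/m³.
(x−vt)²/(4Dt) = (-2)²/(4 × 0.021 × 2200) = 0.02165; exp(−0.02165) = 0.9786.
C = 2.259 × 0.9786 = 2.21 kg/m³.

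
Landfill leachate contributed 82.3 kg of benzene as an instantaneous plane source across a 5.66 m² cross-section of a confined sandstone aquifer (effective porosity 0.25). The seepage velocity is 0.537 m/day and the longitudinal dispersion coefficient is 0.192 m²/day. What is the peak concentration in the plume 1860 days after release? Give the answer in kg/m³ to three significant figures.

0.868 kg/m³

The peak of an instantaneous 1D plume sits at x = vt; there the Gaussian factor is 1 and C_max = M/(n_e·A·√(4πDt)), where n_e·A is the pore area the mass is dissolved in.
√(4πDt) = √(4π × 0.192 × 1860) = 66.99 m, so C_max = 82.3/(0.25 × 5.66 × 66.99) = 0.868 kg/m³.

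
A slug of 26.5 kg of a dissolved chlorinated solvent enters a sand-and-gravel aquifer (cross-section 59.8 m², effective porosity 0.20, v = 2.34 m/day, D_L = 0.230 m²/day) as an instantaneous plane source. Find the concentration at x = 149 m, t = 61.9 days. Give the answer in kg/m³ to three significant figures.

0.122 kg/m³

For an instantaneous plane source, C(x,t) = M/(n_e·A·√(4πDt)) · exp(−(x−vt)²/(4Dt)), with n_e·A the pore (flow) area.
Plume center vt = 2.34 × 61.9 = 144.846 m, so the well at 149 m is 4.154 m downgradient of the peak.
√(4πDt) = 13.38 m, giving peak height M/(n_e·A·√(4πDt)) = 26.5/(0.20 × 59.8 × 13.38) = 0.1656 kg/m³.
(x−vt)²/(4Dt) = (4.154)²/(4 × 0.230 × 61.9) = 0.3030; exp(−0.3030) = 0.7386.
C = 0.1656 × 0.7386 = 0.122 kg/m³.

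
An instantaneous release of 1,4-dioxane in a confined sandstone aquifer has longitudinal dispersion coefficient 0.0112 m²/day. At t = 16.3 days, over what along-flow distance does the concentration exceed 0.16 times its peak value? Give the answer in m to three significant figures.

The plume is Gaussian with σ = √(2Dt) = √(2 × 0.0112 × 16.3) = 0.6043 m.
C/C_peak = exp(−Δx²/(2σ²)) = 0.16 ⇒ Δx = σ·√(−2 ln 0.16) = 0.6043 × 1.914 = 1.157 m.
Width = 2Δx = 2.31 m.

2.31 m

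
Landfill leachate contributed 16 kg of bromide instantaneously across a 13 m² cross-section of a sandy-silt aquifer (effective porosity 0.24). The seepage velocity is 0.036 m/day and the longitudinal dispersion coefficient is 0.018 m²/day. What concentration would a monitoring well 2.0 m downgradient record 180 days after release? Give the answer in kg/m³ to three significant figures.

For an instantaneous plane source, C(x,t) = M/(n_e·A·√(4πDt)) · exp(−(x−vt)²/(4Dt)), with n_e·A the pore (flow) area.
Plume center vt = 0.036 × 180 = 6.48 m, so the well at 2.0 m is 4.48 m upgradient of the peak.
√(4πDt) = 6.381 m, giving peak height M/(n_e·A·√(4πDt)) = 16/(0.24 × 13 × 6.381) = 0.8037 kg/m³.
(x−vt)²/(4Dt) = (-4.48)²/(4 × 0.018 × 180) = 1.549; exp(−1.549) = 0.2125.
C = 0.8037 × 0.2125 = 0.171 kg/m³.

0.171 kg/m³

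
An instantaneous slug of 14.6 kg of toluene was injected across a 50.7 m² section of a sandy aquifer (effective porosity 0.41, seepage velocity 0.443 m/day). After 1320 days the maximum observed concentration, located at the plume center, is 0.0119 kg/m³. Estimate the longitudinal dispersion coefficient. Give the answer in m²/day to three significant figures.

At the plume center C_max = M/(n_e·A·√(4πDt)), so D = M²/(4πt·(n_e·A·C_max)²).
n_e·A·C_max = 0.41 × 50.7 × 0.0119 = 0.2474 kg/m.
D = 14.6²/(4π × 1320 × 0.2474²) = 0.210 m²/day.

0.210 m²/day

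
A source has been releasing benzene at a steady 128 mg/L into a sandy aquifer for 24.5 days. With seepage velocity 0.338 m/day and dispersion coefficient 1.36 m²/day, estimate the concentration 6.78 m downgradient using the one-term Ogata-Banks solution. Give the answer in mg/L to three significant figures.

For a continuous step input, C/C₀ ≈ ½·erfc((x−vt)/(2√(Dt))).
vt = 0.338 × 24.5 = 8.281 m and 2√(Dt) = 2√(1.36 × 24.5) = 11.54 m.
Argument (x−vt)/(2√(Dt)) = (6.78 − 8.281)/11.54 = -0.1301; ½·erfc(-0.1301) = 0.5730.
C = 128 × 0.5730 = 73.3 mg/L.

73.3 mg/L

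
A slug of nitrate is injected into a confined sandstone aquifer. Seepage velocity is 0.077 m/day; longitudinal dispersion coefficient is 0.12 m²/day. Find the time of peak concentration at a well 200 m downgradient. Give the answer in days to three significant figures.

2580 days

For the 1D instantaneous-source solution, setting ∂C/∂t = 0 at fixed x gives v²t² + 2Dt − x² = 0, so t = (√(D² + v²x²) − D)/v².
√(D² + v²x²) = √(0.12² + 0.077² × 200²) = 15.40; v² = 0.005929.
t = (15.40 − 0.12)/0.005929 = 2580 days (vs. the pure-advection estimate x/v = 2600 d).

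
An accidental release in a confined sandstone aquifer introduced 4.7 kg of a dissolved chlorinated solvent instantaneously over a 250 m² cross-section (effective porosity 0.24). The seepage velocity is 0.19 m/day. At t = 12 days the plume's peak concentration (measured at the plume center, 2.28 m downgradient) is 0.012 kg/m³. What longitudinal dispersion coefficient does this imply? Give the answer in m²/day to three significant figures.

At the plume center C_max = M/(n_e·A·√(4πDt)), so D = M²/(4πt·(n_e·A·C_max)²).
n_e·A·C_max = 0.24 × 250 × 0.012 = 0.7200 kg/m.
D = 4.7²/(4π × 12 × 0.7200²) = 0.283 m²/day.

0.283 m²/day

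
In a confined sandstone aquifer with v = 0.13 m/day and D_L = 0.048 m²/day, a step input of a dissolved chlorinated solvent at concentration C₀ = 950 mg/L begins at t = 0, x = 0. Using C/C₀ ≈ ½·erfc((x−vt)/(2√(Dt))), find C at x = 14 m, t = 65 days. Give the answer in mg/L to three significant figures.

For a continuous step input, C/C₀ ≈ ½·erfc((x−vt)/(2√(Dt))).
vt = 0.13 × 65 = 8.45 m and 2√(Dt) = 2√(0.048 × 65) = 3.533 m.
Argument (x−vt)/(2√(Dt)) = (14 − 8.45)/3.533 = 1.571; ½·erfc(1.571) = 0.01315.
C = 950 × 0.01315 = 12.5 mg/L.

12.5 mg/L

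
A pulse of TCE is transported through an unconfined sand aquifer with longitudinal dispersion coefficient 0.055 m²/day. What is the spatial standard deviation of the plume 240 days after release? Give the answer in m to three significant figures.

Dispersive spreading gives a Gaussian with σ² = 2Dt; advection only shifts the center.
σ = √(2 × 0.055 × 240) = 5.14 m.

5.14 m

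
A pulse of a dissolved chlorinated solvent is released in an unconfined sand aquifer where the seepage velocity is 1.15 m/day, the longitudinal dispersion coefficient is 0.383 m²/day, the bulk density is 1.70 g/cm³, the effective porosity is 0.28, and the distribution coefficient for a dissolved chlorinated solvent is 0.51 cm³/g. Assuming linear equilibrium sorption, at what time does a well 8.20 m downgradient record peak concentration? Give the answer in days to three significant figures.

28.0 days

Retardation factor R = 1 + ρ_b·K_d/n = 1 + 1.70 × 0.51/0.28 = 4.096.
Sorption retards both mechanisms: v_R = v/R = 0.2808 m/day, D_R = D/R = 0.09351 m²/day.
Peak time from v_R²t² + 2D_R t − x² = 0: t = (√(D_R² + v_R²x²) − D_R)/v_R².
√(D_R² + v_R²x²) = √(0.09351² + 0.2808² × 8.20²) = 2.304; v_R² = 0.07885.
t = (2.304 − 0.09351)/0.07885 = 28.0 days.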